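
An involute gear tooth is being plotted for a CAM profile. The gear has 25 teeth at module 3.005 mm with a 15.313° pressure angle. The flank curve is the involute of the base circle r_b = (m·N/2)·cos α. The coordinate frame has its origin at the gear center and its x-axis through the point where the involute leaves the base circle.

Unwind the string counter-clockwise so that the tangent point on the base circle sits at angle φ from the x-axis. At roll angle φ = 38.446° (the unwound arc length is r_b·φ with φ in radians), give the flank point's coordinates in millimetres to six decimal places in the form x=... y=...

pitch radius r_p = m·N/2 = 3.005·25/2 = 37.562500
base radius r_b = r_p·cos α = 37.562500·cos 15.313° = 36.228938
roll angle φ = 38.446° = 0.67100928 rad
x = r_b·(cos φ + φ·sin φ) = 36.228938·(0.78319452 + 0.67100928·0.62177677) = 43.489670
y = r_b·(sin φ − φ·cos φ) = 36.228938·(0.62177677 − 0.67100928·0.78319452) = 3.486890

x=43.489670 y=3.486890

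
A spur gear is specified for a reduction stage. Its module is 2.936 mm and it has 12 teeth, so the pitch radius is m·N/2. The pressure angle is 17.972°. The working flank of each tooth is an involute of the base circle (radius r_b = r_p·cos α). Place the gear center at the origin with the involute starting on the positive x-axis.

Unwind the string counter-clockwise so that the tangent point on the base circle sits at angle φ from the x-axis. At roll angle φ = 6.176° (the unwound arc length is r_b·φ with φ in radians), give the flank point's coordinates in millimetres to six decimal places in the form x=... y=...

pitch radius r_p = m·N/2 = 2.936·12/2 = 17.616000
base radius r_b = r_p·cos α = 17.616000·cos 17.972° = 16.756470
roll angle φ = 6.176° = 0.10779153 rad
x = r_b·(cos φ + φ·sin φ) = 16.756470·(0.99419612 + 0.10779153·0.10758292) = 16.853534
y = r_b·(sin φ − φ·cos φ) = 16.756470·(0.10758292 − 0.10779153·0.99419612) = 0.006987

x=16.853534 y=0.006987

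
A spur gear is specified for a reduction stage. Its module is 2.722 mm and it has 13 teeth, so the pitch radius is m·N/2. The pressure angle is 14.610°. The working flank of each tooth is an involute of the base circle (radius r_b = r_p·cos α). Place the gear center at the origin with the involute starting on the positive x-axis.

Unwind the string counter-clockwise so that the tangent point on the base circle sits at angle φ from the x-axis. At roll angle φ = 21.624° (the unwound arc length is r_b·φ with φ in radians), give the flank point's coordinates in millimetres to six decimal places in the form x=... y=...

x=18.297158 y=0.302445

pitch radius r_p = m·N/2 = 2.722·13/2 = 17.693000
base radius r_b = r_p·cos α = 17.693000·cos 14.610° = 17.120900
roll angle φ = 21.624° = 0.37741000 rad
x = r_b·(cos φ + φ·sin φ) = 17.120900·(0.92962220 + 0.37741000·0.36851398) = 18.297158
y = r_b·(sin φ − φ·cos φ) = 17.120900·(0.36851398 − 0.37741000·0.92962220) = 0.302445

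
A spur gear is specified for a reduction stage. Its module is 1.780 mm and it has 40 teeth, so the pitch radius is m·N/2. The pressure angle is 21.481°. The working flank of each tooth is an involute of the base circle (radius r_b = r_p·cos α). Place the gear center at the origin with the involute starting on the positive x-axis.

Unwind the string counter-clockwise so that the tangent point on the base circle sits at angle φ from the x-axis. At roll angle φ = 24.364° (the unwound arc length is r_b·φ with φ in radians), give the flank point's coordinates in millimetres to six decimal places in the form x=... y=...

pitch radius r_p = m·N/2 = 1.780·40/2 = 35.600000
base radius r_b = r_p·cos α = 35.600000·cos 21.481° = 33.127190
roll angle φ = 24.364° = 0.42523202 rad
x = r_b·(cos φ + φ·sin φ) = 33.127190·(0.91094304 + 0.42523202·0.41253215) = 35.988217
y = r_b·(sin φ − φ·cos φ) = 33.127190·(0.41253215 − 0.42523202·0.91094304) = 0.833811

x=35.988217 y=0.833811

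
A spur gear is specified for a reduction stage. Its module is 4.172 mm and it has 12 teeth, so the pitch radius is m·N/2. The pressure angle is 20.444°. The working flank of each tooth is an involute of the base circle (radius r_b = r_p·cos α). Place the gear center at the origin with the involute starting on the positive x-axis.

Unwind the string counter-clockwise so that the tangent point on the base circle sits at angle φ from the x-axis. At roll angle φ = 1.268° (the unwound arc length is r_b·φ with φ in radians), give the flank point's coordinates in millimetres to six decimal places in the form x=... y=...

x=23.461078 y=0.000085

pitch radius r_p = m·N/2 = 4.172·12/2 = 25.032000
base radius r_b = r_p·cos α = 25.032000·cos 20.444° = 23.455335
roll angle φ = 1.268° = 0.02213077 rad
x = r_b·(cos φ + φ·sin φ) = 23.455335·(0.99975512 + 0.02213077·0.02212897) = 23.461078
y = r_b·(sin φ − φ·cos φ) = 23.455335·(0.02212897 − 0.02213077·0.99975512) = 0.000085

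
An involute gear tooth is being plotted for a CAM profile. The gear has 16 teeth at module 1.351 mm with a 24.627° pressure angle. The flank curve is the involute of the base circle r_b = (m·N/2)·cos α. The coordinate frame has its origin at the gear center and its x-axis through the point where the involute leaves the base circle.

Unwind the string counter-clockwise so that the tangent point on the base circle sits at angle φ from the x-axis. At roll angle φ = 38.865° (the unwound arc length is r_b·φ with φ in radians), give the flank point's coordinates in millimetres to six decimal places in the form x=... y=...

pitch radius r_p = m·N/2 = 1.351·16/2 = 10.808000
base radius r_b = r_p·cos α = 10.808000·cos 24.627° = 9.824903
roll angle φ = 38.865° = 0.67832221 rad
x = r_b·(cos φ + φ·sin φ) = 9.824903·(0.77862660 + 0.67832221·0.62748754) = 11.831790
y = r_b·(sin φ − φ·cos φ) = 9.824903·(0.62748754 − 0.67832221·0.77862660) = 0.975886

x=11.831790 y=0.975886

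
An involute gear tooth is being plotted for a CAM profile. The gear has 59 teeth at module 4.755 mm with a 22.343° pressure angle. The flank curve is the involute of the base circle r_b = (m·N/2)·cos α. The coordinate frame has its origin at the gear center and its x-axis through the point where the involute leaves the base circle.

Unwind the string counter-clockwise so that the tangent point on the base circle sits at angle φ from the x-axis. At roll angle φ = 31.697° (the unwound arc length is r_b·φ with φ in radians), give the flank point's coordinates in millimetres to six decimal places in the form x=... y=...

x=148.101714 y=7.100584

pitch radius r_p = m·N/2 = 4.755·59/2 = 140.272500
base radius r_b = r_p·cos α = 140.272500·cos 22.343° = 129.741497
roll angle φ = 31.697° = 0.55321701 rad
x = r_b·(cos φ + φ·sin φ) = 129.741497·(0.85083862 + 0.55321701·0.52542710) = 148.101714
y = r_b·(sin φ − φ·cos φ) = 129.741497·(0.52542710 − 0.55321701·0.85083862) = 7.100584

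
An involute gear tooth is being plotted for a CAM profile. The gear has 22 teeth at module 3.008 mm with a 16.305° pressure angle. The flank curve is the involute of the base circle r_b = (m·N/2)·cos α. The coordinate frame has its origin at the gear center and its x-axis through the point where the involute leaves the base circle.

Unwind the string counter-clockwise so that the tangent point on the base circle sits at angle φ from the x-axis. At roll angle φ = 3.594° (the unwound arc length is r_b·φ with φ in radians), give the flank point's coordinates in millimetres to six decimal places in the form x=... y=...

pitch radius r_p = m·N/2 = 3.008·22/2 = 33.088000
base radius r_b = r_p·cos α = 33.088000·cos 16.305° = 31.757227
roll angle φ = 3.594° = 0.06272713 rad
x = r_b·(cos φ + φ·sin φ) = 31.757227·(0.99803330 + 0.06272713·0.06268601) = 31.819643
y = r_b·(sin φ − φ·cos φ) = 31.757227·(0.06268601 − 0.06272713·0.99803330) = 0.002612

x=31.819643 y=0.002612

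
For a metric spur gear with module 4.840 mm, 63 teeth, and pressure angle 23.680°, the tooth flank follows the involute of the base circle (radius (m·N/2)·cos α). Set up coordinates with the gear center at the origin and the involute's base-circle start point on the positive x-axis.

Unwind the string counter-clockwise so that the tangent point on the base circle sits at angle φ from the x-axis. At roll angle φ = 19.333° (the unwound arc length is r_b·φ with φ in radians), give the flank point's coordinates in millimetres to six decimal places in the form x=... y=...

pitch radius r_p = m·N/2 = 4.840·63/2 = 152.460000
base radius r_b = r_p·cos α = 152.460000·cos 23.680° = 139.623302
roll angle φ = 19.333° = 0.33742450 rad
x = r_b·(cos φ + φ·sin φ) = 139.623302·(0.94361043 + 0.33742450·0.33105793) = 147.346912
y = r_b·(sin φ − φ·cos φ) = 139.623302·(0.33105793 − 0.33742450·0.94361043) = 1.767721

x=147.346912 y=1.767721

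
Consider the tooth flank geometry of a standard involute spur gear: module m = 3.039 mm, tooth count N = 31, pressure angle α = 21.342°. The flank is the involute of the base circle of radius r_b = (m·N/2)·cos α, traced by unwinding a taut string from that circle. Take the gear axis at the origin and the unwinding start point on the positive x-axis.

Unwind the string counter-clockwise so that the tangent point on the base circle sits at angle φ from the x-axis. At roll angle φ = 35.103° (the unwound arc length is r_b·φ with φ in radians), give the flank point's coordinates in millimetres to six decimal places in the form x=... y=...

x=51.351802 y=3.238648

pitch radius r_p = m·N/2 = 3.039·31/2 = 47.104500
base radius r_b = r_p·cos α = 47.104500·cos 21.342° = 43.874295
roll angle φ = 35.103° = 0.61266293 rad
x = r_b·(cos φ + φ·sin φ) = 43.874295·(0.81811961 + 0.61266293·0.57504809) = 51.351802
y = r_b·(sin φ − φ·cos φ) = 43.874295·(0.57504809 − 0.61266293·0.81811961) = 3.238648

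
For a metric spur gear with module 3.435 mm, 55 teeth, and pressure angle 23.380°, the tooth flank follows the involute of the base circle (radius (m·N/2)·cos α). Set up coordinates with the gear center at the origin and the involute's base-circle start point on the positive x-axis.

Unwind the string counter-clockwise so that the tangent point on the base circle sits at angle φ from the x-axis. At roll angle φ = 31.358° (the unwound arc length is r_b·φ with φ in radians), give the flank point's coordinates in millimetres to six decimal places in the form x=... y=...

x=98.736034 y=4.597721

pitch radius r_p = m·N/2 = 3.435·55/2 = 94.462500
base radius r_b = r_p·cos α = 94.462500·cos 23.380° = 86.706486
roll angle φ = 31.358° = 0.54730035 rad
x = r_b·(cos φ + φ·sin φ) = 86.706486·(0.85393249 + 0.54730035·0.52038381) = 98.736034
y = r_b·(sin φ − φ·cos φ) = 86.706486·(0.52038381 − 0.54730035·0.85393249) = 4.597721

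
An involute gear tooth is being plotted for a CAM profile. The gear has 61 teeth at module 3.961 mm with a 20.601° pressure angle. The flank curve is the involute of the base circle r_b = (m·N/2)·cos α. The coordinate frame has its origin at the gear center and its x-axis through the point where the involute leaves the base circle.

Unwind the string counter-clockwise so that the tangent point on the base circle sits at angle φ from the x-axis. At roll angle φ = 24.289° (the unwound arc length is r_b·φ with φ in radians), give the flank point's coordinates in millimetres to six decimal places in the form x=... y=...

x=122.794393 y=2.820461

pitch radius r_p = m·N/2 = 3.961·61/2 = 120.810500
base radius r_b = r_p·cos α = 120.810500·cos 20.601° = 113.085079
roll angle φ = 24.289° = 0.42392302 rad
x = r_b·(cos φ + φ·sin φ) = 113.085079·(0.91148226 + 0.42392302·0.41133937) = 122.794393
y = r_b·(sin φ − φ·cos φ) = 113.085079·(0.41133937 − 0.42392302·0.91148226) = 2.820461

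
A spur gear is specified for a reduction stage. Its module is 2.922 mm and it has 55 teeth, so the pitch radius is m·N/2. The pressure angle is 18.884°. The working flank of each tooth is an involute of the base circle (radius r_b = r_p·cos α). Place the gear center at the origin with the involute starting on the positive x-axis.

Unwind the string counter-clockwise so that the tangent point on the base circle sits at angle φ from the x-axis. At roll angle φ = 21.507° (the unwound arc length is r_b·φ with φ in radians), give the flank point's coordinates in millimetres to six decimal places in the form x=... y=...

pitch radius r_p = m·N/2 = 2.922·55/2 = 80.355000
base radius r_b = r_p·cos α = 80.355000·cos 18.884° = 76.029955
roll angle φ = 21.507° = 0.37536796 rad
x = r_b·(cos φ + φ·sin φ) = 76.029955·(0.93037278 + 0.37536796·0.36661490) = 81.199100
y = r_b·(sin φ − φ·cos φ) = 76.029955·(0.36661490 − 0.37536796·0.93037278) = 1.321610

x=81.199100 y=1.321610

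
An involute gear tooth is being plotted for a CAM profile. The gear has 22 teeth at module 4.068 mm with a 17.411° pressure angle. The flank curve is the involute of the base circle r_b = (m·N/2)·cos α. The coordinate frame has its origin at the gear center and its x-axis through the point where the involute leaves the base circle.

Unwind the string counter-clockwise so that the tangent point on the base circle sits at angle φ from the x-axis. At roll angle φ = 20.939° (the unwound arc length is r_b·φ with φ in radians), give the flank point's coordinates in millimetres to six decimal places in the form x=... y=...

x=45.454571 y=0.685445

pitch radius r_p = m·N/2 = 4.068·22/2 = 44.748000
base radius r_b = r_p·cos α = 44.748000·cos 17.411° = 42.697776
roll angle φ = 20.939° = 0.36545449 rad
x = r_b·(cos φ + φ·sin φ) = 42.697776·(0.93396143 + 0.36545449·0.35737381) = 45.454571
y = r_b·(sin φ − φ·cos φ) = 42.697776·(0.35737381 − 0.36545449·0.93396143) = 0.685445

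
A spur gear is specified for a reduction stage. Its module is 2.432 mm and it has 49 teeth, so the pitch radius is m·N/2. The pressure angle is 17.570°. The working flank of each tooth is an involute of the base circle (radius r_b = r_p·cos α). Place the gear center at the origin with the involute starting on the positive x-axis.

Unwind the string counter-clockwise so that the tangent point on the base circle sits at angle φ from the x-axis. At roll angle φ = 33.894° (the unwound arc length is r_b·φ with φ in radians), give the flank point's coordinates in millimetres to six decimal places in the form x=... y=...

x=65.890762 y=3.784305

pitch radius r_p = m·N/2 = 2.432·49/2 = 59.584000
base radius r_b = r_p·cos α = 59.584000·cos 17.570° = 56.804338
roll angle φ = 33.894° = 0.59156190 rad
x = r_b·(cos φ + φ·sin φ) = 56.804338·(0.83007069 + 0.59156190·0.55765819) = 65.890762
y = r_b·(sin φ − φ·cos φ) = 56.804338·(0.55765819 − 0.59156190·0.83007069) = 3.784305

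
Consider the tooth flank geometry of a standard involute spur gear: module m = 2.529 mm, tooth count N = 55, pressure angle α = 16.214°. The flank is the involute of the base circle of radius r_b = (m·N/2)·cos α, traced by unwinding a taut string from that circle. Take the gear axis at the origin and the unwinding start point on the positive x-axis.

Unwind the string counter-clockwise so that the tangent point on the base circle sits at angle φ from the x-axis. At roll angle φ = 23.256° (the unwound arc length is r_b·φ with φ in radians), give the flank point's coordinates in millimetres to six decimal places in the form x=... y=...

pitch radius r_p = m·N/2 = 2.529·55/2 = 69.547500
base radius r_b = r_p·cos α = 69.547500·cos 16.214° = 66.781282
roll angle φ = 23.256° = 0.40589377 rad
x = r_b·(cos φ + φ·sin φ) = 66.781282·(0.91874987 + 0.40589377·0.39484007) = 72.057871
y = r_b·(sin φ − φ·cos φ) = 66.781282·(0.39484007 − 0.40589377·0.91874987) = 1.464194

x=72.057871 y=1.464194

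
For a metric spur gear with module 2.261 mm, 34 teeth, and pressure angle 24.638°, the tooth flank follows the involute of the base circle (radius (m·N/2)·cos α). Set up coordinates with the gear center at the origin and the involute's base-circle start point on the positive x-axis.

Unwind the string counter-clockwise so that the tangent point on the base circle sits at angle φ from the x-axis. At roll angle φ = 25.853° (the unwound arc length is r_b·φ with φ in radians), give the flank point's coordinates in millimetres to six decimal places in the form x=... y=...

x=38.315340 y=1.048262

pitch radius r_p = m·N/2 = 2.261·34/2 = 38.437000
base radius r_b = r_p·cos α = 38.437000·cos 24.638° = 34.937689
roll angle φ = 25.853° = 0.45121997 rad
x = r_b·(cos φ + φ·sin φ) = 34.937689·(0.89991579 + 0.45121997·0.43606373) = 38.315340
y = r_b·(sin φ − φ·cos φ) = 34.937689·(0.43606373 − 0.45121997·0.89991579) = 1.048262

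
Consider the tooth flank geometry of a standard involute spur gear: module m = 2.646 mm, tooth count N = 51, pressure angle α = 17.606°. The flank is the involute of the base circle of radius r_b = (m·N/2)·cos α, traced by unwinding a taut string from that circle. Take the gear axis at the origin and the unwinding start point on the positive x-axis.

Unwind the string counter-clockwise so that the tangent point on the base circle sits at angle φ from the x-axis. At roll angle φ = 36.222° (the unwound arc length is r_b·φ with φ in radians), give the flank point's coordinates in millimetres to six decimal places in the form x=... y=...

x=75.908439 y=5.203144

pitch radius r_p = m·N/2 = 2.646·51/2 = 67.473000
base radius r_b = r_p·cos α = 67.473000·cos 17.606° = 64.312497
roll angle φ = 36.222° = 0.63219316 rad
x = r_b·(cos φ + φ·sin φ) = 64.312497·(0.80673348 + 0.63219316·0.59091547) = 75.908439
y = r_b·(sin φ − φ·cos φ) = 64.312497·(0.59091547 − 0.63219316·0.80673348) = 5.203144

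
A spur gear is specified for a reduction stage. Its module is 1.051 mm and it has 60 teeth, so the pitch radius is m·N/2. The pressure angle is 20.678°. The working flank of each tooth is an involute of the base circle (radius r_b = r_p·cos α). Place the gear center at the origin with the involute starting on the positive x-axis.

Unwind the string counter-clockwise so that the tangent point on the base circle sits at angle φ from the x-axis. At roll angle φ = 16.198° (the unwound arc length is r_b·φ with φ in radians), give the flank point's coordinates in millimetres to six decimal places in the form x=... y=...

pitch radius r_p = m·N/2 = 1.051·60/2 = 31.530000
base radius r_b = r_p·cos α = 31.530000·cos 20.678° = 29.498828
roll angle φ = 16.198° = 0.28270843 rad
x = r_b·(cos φ + φ·sin φ) = 29.498828·(0.96030342 + 0.28270843·0.27895759) = 30.654211
y = r_b·(sin φ − φ·cos φ) = 29.498828·(0.27895759 − 0.28270843·0.96030342) = 0.220407

x=30.654211 y=0.220407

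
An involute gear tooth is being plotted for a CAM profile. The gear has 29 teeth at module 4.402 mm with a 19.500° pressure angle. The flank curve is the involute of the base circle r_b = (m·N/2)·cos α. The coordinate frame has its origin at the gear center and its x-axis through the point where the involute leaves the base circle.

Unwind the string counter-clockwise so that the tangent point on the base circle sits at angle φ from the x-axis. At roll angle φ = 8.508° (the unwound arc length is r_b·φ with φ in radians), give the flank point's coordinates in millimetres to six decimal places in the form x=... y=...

x=60.827564 y=0.065524

pitch radius r_p = m·N/2 = 4.402·29/2 = 63.829000
base radius r_b = r_p·cos α = 63.829000·cos 19.500° = 60.167864
roll angle φ = 8.508° = 0.14849261 rad
x = r_b·(cos φ + φ·sin φ) = 60.167864·(0.98899522 + 0.14849261·0.14794750) = 60.827564
y = r_b·(sin φ − φ·cos φ) = 60.167864·(0.14794750 − 0.14849261·0.98899522) = 0.065524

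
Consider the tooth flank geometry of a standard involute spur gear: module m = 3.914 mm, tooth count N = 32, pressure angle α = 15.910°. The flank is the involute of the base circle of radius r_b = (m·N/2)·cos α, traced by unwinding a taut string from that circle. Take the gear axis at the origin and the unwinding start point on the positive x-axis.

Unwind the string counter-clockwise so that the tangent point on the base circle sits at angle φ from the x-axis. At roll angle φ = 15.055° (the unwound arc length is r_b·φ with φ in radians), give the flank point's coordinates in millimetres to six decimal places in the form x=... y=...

pitch radius r_p = m·N/2 = 3.914·32/2 = 62.624000
base radius r_b = r_p·cos α = 62.624000·cos 15.910° = 60.225092
roll angle φ = 15.055° = 0.26275932 rad
x = r_b·(cos φ + φ·sin φ) = 60.225092·(0.96567693 + 0.26275932·0.25974615) = 62.268389
y = r_b·(sin φ − φ·cos φ) = 60.225092·(0.25974615 − 0.26275932·0.96567693) = 0.361684

x=62.268389 y=0.361684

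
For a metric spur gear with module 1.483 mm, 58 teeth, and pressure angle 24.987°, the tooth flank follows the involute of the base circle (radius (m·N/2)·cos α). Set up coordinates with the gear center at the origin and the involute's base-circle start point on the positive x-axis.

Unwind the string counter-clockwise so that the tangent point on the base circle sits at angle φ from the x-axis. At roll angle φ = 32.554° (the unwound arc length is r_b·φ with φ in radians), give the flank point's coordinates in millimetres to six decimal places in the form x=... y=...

pitch radius r_p = m·N/2 = 1.483·58/2 = 43.007000
base radius r_b = r_p·cos α = 43.007000·cos 24.987° = 38.981702
roll angle φ = 32.554° = 0.56817448 rad
x = r_b·(cos φ + φ·sin φ) = 38.981702·(0.84288468 + 0.56817448·0.53809425) = 44.775010
y = r_b·(sin φ − φ·cos φ) = 38.981702·(0.53809425 − 0.56817448·0.84288468) = 2.307275

x=44.775010 y=2.307275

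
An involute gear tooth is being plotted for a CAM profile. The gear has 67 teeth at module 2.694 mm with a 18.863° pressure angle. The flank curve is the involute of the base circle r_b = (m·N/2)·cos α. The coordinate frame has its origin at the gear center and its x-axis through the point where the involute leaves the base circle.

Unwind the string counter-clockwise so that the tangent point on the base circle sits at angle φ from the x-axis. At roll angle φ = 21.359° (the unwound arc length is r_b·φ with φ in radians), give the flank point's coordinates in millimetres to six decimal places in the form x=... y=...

x=91.131645 y=1.454370

pitch radius r_p = m·N/2 = 2.694·67/2 = 90.249000
base radius r_b = r_p·cos α = 90.249000·cos 18.863° = 85.402118
roll angle φ = 21.359° = 0.37278487 rad
x = r_b·(cos φ + φ·sin φ) = 85.402118·(0.93131668 + 0.37278487·0.36421044) = 91.131645
y = r_b·(sin φ − φ·cos φ) = 85.402118·(0.36421044 − 0.37278487·0.93131668) = 1.454370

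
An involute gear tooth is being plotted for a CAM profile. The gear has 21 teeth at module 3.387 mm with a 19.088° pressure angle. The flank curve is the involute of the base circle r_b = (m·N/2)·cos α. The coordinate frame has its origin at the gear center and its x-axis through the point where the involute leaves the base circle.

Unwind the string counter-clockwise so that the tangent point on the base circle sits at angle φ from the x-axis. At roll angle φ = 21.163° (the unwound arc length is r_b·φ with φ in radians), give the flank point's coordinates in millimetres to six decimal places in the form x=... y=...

x=35.823099 y=0.556865

pitch radius r_p = m·N/2 = 3.387·21/2 = 35.563500
base radius r_b = r_p·cos α = 35.563500·cos 19.088° = 33.608127
roll angle φ = 21.163° = 0.36936403 rad
x = r_b·(cos φ + φ·sin φ) = 33.608127·(0.93255713 + 0.36936403·0.36102243) = 35.823099
y = r_b·(sin φ − φ·cos φ) = 33.608127·(0.36102243 − 0.36936403·0.93255713) = 0.556865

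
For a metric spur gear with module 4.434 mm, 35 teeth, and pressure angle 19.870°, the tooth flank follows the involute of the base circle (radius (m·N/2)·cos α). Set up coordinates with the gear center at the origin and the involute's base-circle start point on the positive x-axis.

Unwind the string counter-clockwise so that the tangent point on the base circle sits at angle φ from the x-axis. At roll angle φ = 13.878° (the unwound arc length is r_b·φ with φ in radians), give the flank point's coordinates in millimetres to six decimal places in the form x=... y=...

x=75.084879 y=0.343652

pitch radius r_p = m·N/2 = 4.434·35/2 = 77.595000
base radius r_b = r_p·cos α = 77.595000·cos 19.870° = 72.975476
roll angle φ = 13.878° = 0.24221679 rad
x = r_b·(cos φ + φ·sin φ) = 72.975476·(0.97080865 + 0.24221679·0.23985530) = 75.084879
y = r_b·(sin φ − φ·cos φ) = 72.975476·(0.23985530 − 0.24221679·0.97080865) = 0.343652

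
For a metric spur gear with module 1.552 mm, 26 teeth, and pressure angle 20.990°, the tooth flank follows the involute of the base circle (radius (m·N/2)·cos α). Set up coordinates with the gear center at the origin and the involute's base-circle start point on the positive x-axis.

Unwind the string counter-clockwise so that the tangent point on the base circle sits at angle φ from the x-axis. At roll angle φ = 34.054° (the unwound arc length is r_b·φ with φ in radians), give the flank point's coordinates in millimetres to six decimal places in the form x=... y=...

pitch radius r_p = m·N/2 = 1.552·26/2 = 20.176000
base radius r_b = r_p·cos α = 20.176000·cos 20.990° = 18.837180
roll angle φ = 34.054° = 0.59435442 rad
x = r_b·(cos φ + φ·sin φ) = 18.837180·(0.82851018 + 0.59435442·0.55997400) = 21.876243
y = r_b·(sin φ − φ·cos φ) = 18.837180·(0.55997400 − 0.59435442·0.82851018) = 1.272363

x=21.876243 y=1.272363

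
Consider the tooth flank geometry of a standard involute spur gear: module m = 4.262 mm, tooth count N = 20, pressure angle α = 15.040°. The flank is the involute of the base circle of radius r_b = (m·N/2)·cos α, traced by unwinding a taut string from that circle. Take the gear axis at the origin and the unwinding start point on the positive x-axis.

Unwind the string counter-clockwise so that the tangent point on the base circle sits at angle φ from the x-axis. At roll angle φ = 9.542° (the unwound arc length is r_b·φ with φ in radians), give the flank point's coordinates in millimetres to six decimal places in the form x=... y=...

x=41.726890 y=0.063198

pitch radius r_p = m·N/2 = 4.262·20/2 = 42.620000
base radius r_b = r_p·cos α = 42.620000·cos 15.040° = 41.160048
roll angle φ = 9.542° = 0.16653932 rad
x = r_b·(cos φ + φ·sin φ) = 41.160048·(0.98616435 + 0.16653932·0.16577055) = 41.726890
y = r_b·(sin φ − φ·cos φ) = 41.160048·(0.16577055 − 0.16653932·0.98616435) = 0.063198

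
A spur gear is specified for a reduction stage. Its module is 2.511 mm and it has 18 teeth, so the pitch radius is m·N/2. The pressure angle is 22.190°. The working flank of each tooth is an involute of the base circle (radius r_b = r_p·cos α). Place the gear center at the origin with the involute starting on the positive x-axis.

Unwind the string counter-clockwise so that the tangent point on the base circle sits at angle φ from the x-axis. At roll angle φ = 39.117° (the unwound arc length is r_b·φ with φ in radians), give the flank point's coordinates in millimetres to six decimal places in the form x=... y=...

pitch radius r_p = m·N/2 = 2.511·18/2 = 22.599000
base radius r_b = r_p·cos α = 22.599000·cos 22.190° = 20.925239
roll angle φ = 39.117° = 0.68272044 rad
x = r_b·(cos φ + φ·sin φ) = 20.925239·(0.77585925 + 0.68272044·0.63090604) = 25.248220
y = r_b·(sin φ − φ·cos φ) = 20.925239·(0.63090604 − 0.68272044·0.77585925) = 2.117866

x=25.248220 y=2.117866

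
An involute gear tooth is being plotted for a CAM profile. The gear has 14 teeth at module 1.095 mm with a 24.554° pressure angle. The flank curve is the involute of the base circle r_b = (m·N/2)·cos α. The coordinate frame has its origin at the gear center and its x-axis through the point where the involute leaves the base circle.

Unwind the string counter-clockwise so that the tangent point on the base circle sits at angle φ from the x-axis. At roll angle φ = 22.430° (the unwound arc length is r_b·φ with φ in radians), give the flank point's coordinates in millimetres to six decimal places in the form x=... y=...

pitch radius r_p = m·N/2 = 1.095·14/2 = 7.665000
base radius r_b = r_p·cos α = 7.665000·cos 24.554° = 6.971854
roll angle φ = 22.430° = 0.39147735 rad
x = r_b·(cos φ + φ·sin φ) = 6.971854·(0.92434638 + 0.39147735·0.38155442) = 7.485793
y = r_b·(sin φ − φ·cos φ) = 6.971854·(0.38155442 − 0.39147735·0.92434638) = 0.137302

x=7.485793 y=0.137302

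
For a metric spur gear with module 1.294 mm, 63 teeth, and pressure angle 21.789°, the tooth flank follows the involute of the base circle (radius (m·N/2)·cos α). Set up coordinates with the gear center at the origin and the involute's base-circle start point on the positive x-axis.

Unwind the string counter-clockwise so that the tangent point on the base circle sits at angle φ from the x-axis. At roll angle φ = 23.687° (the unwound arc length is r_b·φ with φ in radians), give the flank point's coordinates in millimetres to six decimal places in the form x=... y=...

pitch radius r_p = m·N/2 = 1.294·63/2 = 40.761000
base radius r_b = r_p·cos α = 40.761000·cos 21.789° = 37.848916
roll angle φ = 23.687° = 0.41341614 rad
x = r_b·(cos φ + φ·sin φ) = 37.848916·(0.91575377 + 0.41341614·0.40174001) = 40.946455
y = r_b·(sin φ − φ·cos φ) = 37.848916·(0.40174001 − 0.41341614·0.91575377) = 0.876302

x=40.946455 y=0.876302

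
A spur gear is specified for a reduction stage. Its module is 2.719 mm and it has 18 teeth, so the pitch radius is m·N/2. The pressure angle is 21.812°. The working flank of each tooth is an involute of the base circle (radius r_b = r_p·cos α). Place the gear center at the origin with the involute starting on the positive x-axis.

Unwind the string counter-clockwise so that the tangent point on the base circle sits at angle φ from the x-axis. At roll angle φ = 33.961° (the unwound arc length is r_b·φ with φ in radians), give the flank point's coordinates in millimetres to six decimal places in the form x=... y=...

pitch radius r_p = m·N/2 = 2.719·18/2 = 24.471000
base radius r_b = r_p·cos α = 24.471000·cos 21.812° = 22.719073
roll angle φ = 33.961° = 0.59273127 rad
x = r_b·(cos φ + φ·sin φ) = 22.719073·(0.82941801 + 0.59273127·0.55862847) = 26.366269
y = r_b·(sin φ − φ·cos φ) = 22.719073·(0.55862847 − 0.59273127·0.82941801) = 1.522325

x=26.366269 y=1.522325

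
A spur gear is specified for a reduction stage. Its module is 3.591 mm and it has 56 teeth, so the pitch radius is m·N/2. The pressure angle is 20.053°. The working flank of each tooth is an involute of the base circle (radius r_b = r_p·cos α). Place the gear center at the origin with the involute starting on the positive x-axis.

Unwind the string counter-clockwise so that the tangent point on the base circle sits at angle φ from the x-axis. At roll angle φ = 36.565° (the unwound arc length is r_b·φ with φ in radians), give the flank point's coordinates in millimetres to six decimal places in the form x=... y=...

x=111.771815 y=7.854682

pitch radius r_p = m·N/2 = 3.591·56/2 = 100.548000
base radius r_b = r_p·cos α = 100.548000·cos 20.053° = 94.452362
roll angle φ = 36.565° = 0.63817964 rad
x = r_b·(cos φ + φ·sin φ) = 94.452362·(0.80318154 + 0.63817964·0.59573435) = 111.771815
y = r_b·(sin φ − φ·cos φ) = 94.452362·(0.59573435 − 0.63817964·0.80318154) = 7.854682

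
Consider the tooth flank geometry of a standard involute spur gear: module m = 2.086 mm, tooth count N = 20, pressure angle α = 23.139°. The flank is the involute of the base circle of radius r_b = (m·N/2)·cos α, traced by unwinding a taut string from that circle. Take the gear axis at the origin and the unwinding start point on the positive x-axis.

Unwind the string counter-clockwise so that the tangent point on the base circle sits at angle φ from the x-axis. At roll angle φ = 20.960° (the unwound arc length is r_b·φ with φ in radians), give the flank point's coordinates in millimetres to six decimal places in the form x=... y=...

pitch radius r_p = m·N/2 = 2.086·20/2 = 20.860000
base radius r_b = r_p·cos α = 20.860000·cos 23.139° = 19.181901
roll angle φ = 20.960° = 0.36582101 rad
x = r_b·(cos φ + φ·sin φ) = 19.181901·(0.93383039 + 0.36582101·0.35771610) = 20.422787
y = r_b·(sin φ − φ·cos φ) = 19.181901·(0.35771610 − 0.36582101·0.93383039) = 0.308854

x=20.422787 y=0.308854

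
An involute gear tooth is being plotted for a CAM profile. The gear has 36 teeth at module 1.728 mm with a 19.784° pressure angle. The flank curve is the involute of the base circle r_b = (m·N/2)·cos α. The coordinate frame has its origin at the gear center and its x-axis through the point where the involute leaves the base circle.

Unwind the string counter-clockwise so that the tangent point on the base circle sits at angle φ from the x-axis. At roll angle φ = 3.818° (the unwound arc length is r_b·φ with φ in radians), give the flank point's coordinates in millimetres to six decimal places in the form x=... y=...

x=29.333006 y=0.002885

pitch radius r_p = m·N/2 = 1.728·36/2 = 31.104000
base radius r_b = r_p·cos α = 31.104000·cos 19.784° = 29.268097
roll angle φ = 3.818° = 0.06663667 rad
x = r_b·(cos φ + φ·sin φ) = 29.268097·(0.99778060 + 0.06663667·0.06658737) = 29.333006
y = r_b·(sin φ − φ·cos φ) = 29.268097·(0.06658737 − 0.06663667·0.99778060) = 0.002885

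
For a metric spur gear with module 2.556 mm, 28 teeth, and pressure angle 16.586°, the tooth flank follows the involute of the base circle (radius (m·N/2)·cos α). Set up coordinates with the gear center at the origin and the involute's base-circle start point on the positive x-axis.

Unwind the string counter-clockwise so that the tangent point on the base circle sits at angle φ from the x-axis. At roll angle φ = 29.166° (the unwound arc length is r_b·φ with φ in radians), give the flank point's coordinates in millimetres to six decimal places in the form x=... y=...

x=38.454736 y=1.469190

pitch radius r_p = m·N/2 = 2.556·28/2 = 35.784000
base radius r_b = r_p·cos α = 35.784000·cos 16.586° = 34.295112
roll angle φ = 29.166° = 0.50904273 rad
x = r_b·(cos φ + φ·sin φ) = 34.295112·(0.87321143 + 0.50904273·0.48734157) = 38.454736
y = r_b·(sin φ − φ·cos φ) = 34.295112·(0.48734157 − 0.50904273·0.87321143) = 1.469190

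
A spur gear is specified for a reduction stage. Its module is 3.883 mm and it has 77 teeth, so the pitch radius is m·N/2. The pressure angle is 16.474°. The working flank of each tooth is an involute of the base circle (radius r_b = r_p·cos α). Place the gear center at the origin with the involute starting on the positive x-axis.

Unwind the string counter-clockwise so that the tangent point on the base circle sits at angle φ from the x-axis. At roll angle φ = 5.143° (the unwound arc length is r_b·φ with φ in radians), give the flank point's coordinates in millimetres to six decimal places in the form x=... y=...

pitch radius r_p = m·N/2 = 3.883·77/2 = 149.495500
base radius r_b = r_p·cos α = 149.495500·cos 16.474° = 143.358488
roll angle φ = 5.143° = 0.08976228 rad
x = r_b·(cos φ + φ·sin φ) = 143.358488·(0.99597407 + 0.08976228·0.08964179) = 143.934864
y = r_b·(sin φ − φ·cos φ) = 143.358488·(0.08964179 − 0.08976228·0.99597407) = 0.034533

x=143.934864 y=0.034533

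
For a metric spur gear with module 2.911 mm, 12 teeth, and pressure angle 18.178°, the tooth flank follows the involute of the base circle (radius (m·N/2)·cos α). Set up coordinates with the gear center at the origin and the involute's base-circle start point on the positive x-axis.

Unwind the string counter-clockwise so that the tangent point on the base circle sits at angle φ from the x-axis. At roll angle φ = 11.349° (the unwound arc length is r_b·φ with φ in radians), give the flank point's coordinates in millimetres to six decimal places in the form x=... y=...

pitch radius r_p = m·N/2 = 2.911·12/2 = 17.466000
base radius r_b = r_p·cos α = 17.466000·cos 18.178° = 16.594305
roll angle φ = 11.349° = 0.19807742 rad
x = r_b·(cos φ + φ·sin φ) = 16.594305·(0.98044672 + 0.19807742·0.19678471) = 16.916655
y = r_b·(sin φ − φ·cos φ) = 16.594305·(0.19678471 − 0.19807742·0.98044672) = 0.042819

x=16.916655 y=0.042819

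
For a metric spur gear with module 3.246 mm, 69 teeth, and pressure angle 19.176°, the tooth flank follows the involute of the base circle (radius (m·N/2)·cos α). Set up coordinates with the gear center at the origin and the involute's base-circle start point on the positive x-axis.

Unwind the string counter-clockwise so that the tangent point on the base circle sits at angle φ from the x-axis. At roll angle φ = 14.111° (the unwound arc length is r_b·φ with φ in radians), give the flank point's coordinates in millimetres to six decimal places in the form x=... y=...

x=108.932681 y=0.523508

pitch radius r_p = m·N/2 = 3.246·69/2 = 111.987000
base radius r_b = r_p·cos α = 111.987000·cos 19.176° = 105.773294
roll angle φ = 14.111° = 0.24628341 rad
x = r_b·(cos φ + φ·sin φ) = 105.773294·(0.96982523 + 0.24628341·0.24380121) = 108.932681
y = r_b·(sin φ − φ·cos φ) = 105.773294·(0.24380121 − 0.24628341·0.96982523) = 0.523508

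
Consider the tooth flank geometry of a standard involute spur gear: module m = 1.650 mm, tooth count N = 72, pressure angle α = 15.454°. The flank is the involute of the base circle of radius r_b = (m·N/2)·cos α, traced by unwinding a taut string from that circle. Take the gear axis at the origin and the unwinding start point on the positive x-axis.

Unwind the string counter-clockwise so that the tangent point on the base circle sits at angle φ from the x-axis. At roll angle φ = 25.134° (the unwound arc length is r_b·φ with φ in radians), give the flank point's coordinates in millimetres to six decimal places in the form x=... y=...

x=62.498789 y=1.580188

pitch radius r_p = m·N/2 = 1.650·72/2 = 59.400000
base radius r_b = r_p·cos α = 59.400000·cos 15.454° = 57.252375
roll angle φ = 25.134° = 0.43867105 rad
x = r_b·(cos φ + φ·sin φ) = 57.252375·(0.90531691 + 0.43867105·0.42473672) = 62.498789
y = r_b·(sin φ − φ·cos φ) = 57.252375·(0.42473672 − 0.43867105·0.90531691) = 1.580188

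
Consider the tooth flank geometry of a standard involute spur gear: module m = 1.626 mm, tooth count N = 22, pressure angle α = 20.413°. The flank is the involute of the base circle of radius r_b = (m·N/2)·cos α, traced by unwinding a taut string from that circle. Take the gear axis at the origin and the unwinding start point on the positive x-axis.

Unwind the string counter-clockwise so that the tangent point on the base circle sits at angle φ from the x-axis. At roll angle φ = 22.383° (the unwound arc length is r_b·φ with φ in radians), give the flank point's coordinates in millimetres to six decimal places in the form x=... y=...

pitch radius r_p = m·N/2 = 1.626·22/2 = 17.886000
base radius r_b = r_p·cos α = 17.886000·cos 20.413° = 16.762811
roll angle φ = 22.383° = 0.39065705 rad
x = r_b·(cos φ + φ·sin φ) = 16.762811·(0.92465906 + 0.39065705·0.38079604) = 17.993531
y = r_b·(sin φ − φ·cos φ) = 16.762811·(0.38079604 − 0.39065705·0.92465906) = 0.328073

x=17.993531 y=0.328073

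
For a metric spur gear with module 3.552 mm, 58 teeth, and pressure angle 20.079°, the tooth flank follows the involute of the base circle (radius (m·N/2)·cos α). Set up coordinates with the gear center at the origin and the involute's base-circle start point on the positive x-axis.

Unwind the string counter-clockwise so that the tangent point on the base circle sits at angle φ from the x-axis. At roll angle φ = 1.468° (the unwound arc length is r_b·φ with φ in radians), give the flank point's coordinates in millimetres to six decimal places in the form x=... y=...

x=96.778939 y=0.000542

pitch radius r_p = m·N/2 = 3.552·58/2 = 103.008000
base radius r_b = r_p·cos α = 103.008000·cos 20.079° = 96.747189
roll angle φ = 1.468° = 0.02562143 rad
x = r_b·(cos φ + φ·sin φ) = 96.747189·(0.99967179 + 0.02562143·0.02561863) = 96.778939
y = r_b·(sin φ − φ·cos φ) = 96.747189·(0.02561863 − 0.02562143·0.99967179) = 0.000542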